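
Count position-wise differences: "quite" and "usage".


Comparing character by character (same length = 5):
  Pos 0: 'q' vs 'u' !=
  Pos 1: 'u' vs 's' !=
  Pos 2: 'i' vs 'a' !=
  Pos 3: 't' vs 'g' !=
  Pos 4: 'e' vs 'e' =
Hamming distance = 4


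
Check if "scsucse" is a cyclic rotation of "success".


Word: "success", Candidate: "scsucse"
Method: check if candidate is substring of word+word
"successsuccess" contains "scsucse"? No
Is rotation = No


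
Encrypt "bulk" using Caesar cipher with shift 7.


Word: "bulk"
Shift: 7
Each letter → (letter + shift) mod 26:
  'b' (1) + 7 = 8 → 'i'
  'u' (20) + 7 = 1 → 'b'
  'l' (11) + 7 = 18 → 's'
  'k' (10) + 7 = 17 → 'r'
Result = "ibsr"


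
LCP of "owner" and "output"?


Word 1: "owner"
Word 2: "output"
Comparing from start:
  Pos 0: 'o' == 'o'
  Pos 1: 'w' != 'u' (stop)
LCP = "o" (length 1)


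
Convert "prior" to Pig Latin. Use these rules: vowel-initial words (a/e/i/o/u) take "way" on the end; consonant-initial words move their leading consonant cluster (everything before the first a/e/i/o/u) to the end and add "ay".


Word: "prior"
Starts with consonant(s) → move to end, add 'ay'
Consonant cluster: "pr"
Pig Latin = "iorpray"


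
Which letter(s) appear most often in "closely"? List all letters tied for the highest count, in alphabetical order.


Word: "closely"
Letter counts:
  'c': 1
  'e': 1
  'l': 2
  'o': 1
  's': 1
  'y': 1
Maximum count = 2
Most frequent = 'l' (2 times each)


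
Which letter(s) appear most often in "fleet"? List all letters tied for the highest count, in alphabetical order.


Word: "fleet"
Letter counts:
  'e': 2
  'f': 1
  'l': 1
  't': 1
Maximum count = 2
Most frequent = 'e' (2 times each)


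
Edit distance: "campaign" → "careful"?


Word 1: "campaign" (length 8)
Word 2: "careful" (length 7)
One optimal edit sequence (insert/delete/substitute each cost 1):
  1. keep 'c'
  2. keep 'a'
  3. delete 'm'  (+1)
  4. substitute 'p' -> 'r'  (+1)
  5. substitute 'a' -> 'e'  (+1)
  6. substitute 'i' -> 'f'  (+1)
  7. substitute 'g' -> 'u'  (+1)
  8. substitute 'n' -> 'l'  (+1)
Total edit operations: 6
Edit distance = 6


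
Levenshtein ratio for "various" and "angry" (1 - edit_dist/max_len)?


Word 1: "various" (length 7)
Word 2: "angry" (length 5)
One optimal edit sequence:
  1. delete 'v'  (+1)
  2. keep 'a'
  3. delete 'r'  (+1)
  4. substitute 'i' -> 'n'  (+1)
  5. substitute 'o' -> 'g'  (+1)
  6. substitute 'u' -> 'r'  (+1)
  7. substitute 's' -> 'y'  (+1)
Edit distance = 6
Max length = max(7, 5) = 7
Similarity = 1 - 6/7
= 0.1429


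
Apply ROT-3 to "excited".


Word: "excited"
Shift: 3
Each letter → (letter + shift) mod 26:
  'e' (4) + 3 = 7 → 'h'
  'x' (23) + 3 = 0 → 'a'
  'c' (2) + 3 = 5 → 'f'
  'i' (8) + 3 = 11 → 'l'
  't' (19) + 3 = 22 → 'w'
  'e' (4) + 3 = 7 → 'h'
  'd' (3) + 3 = 6 → 'g'
Result = "haflwhg"


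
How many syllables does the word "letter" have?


Word: "letter"
Syllable breakdown: let-ter
Counting: 2 parts
= 2 syllables


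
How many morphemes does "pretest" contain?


Word: "pretest"
Morphemes: pre- + test
Each morpheme carries meaning
= 2 morphemes


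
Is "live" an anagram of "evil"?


Word 1: "evil" → sorted: eilv
Word 2: "live" → sorted: eilv
Same letters? eilv == eilv
Anagram = Yes


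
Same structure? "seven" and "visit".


Pattern of "seven": [0, 1, 2, 1, 3]
Pattern of "visit": [0, 1, 2, 1, 3]
Patterns match
Same pattern = Yes


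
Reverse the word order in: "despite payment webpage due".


Original: "despite payment webpage due"
Words (1..n): despite | payment | webpage | due
Reversed (n..1): due | webpage | payment | despite
Result = "due webpage payment despite"


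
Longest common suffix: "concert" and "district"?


Word 1: "concert"
Word 2: "district"
Comparing from end:
  Pos -1: 't' == 't'
  Pos -2: 'r' != 'c' (stop)
LCS = "t" (length 1)


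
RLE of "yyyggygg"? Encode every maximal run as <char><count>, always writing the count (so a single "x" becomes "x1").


String: "yyyggygg"
Scanning for consecutive runs:
  'y' x 3
  'g' x 2
  'y' x 1
  'g' x 2
RLE = "y3g2y1g2"


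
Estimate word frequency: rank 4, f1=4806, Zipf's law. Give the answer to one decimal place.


Zipf's law: f(r) = f(1) / r
f(1) = 4806
f(4) = 4806 / 4
= 1201.5 occurrences


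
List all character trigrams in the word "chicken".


Word: "chicken" (length 7)
Number of trigrams = 7 - 3 + 1 = 5
  Position 0: "chi"
  Position 1: "hic"
  Position 2: "ick"
  Position 3: "cke"
  Position 4: "ken"
Trigrams = "chi", "hic", "ick", "cke", "ken"


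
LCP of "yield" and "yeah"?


Word 1: "yield"
Word 2: "yeah"
Comparing from start:
  Pos 0: 'y' == 'y'
  Pos 1: 'i' != 'e' (stop)
LCP = "y" (length 1)


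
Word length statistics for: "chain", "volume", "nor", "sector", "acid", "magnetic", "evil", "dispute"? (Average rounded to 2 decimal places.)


Lengths: "chain"=5, "volume"=6, "nor"=3, "sector"=6, "acid"=4, "magnetic"=8, "evil"=4, "dispute"=7
Sum = 43, Count = 8
Average = 43/8 = 5.38
= avg=5.38, min=3, max=8


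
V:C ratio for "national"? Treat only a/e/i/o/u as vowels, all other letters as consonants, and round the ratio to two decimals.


Word: "national"
Vowels (a,e,i,o,u): 4
Consonants: 4
Ratio = 4/4
= 1.00


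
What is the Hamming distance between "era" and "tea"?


Comparing character by character (same length = 3):
  Pos 0: 'e' vs 't' !=
  Pos 1: 'r' vs 'e' !=
  Pos 2: 'a' vs 'a' =
Hamming distance = 2


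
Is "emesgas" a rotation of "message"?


Word: "message", Candidate: "emesgas"
Method: check if candidate is substring of word+word
"messagemessage" contains "emesgas"? No
Is rotation = No


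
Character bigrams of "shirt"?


Word: "shirt" (length 5)
Number of bigrams = 5 - 2 + 1 = 4
  Position 0: "sh"
  Position 1: "hi"
  Position 2: "ir"
  Position 3: "rt"
Bigrams = "sh", "hi", "ir", "rt"


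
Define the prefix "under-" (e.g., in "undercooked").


Prefix: under-
Example: undercooked = under- + cooked
Meaning = insufficient


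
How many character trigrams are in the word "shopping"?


Word: "shopping" (length 8)
Number of 3-grams = length - 3 + 1 = 8 - 3 + 1
= 6


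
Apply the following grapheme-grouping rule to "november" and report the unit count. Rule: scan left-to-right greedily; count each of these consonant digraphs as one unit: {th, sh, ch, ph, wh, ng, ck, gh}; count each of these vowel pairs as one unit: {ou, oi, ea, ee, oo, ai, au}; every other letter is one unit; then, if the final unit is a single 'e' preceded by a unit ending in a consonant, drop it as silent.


Word: "november" (8 letters)
Left-to-right scan:
  [1] 'n' (letter)
  [2] 'o' (letter)
  [3] 'v' (letter)
  [4] 'e' (letter)
  [5] 'm' (letter)
  [6] 'b' (letter)
  [7] 'e' (letter)
  [8] 'r' (letter)
Units from scan: 8
Sound units = 8 units


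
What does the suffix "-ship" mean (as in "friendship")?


Suffix: -ship
As in: friendship -> friend + -ship
Meaning = state / position


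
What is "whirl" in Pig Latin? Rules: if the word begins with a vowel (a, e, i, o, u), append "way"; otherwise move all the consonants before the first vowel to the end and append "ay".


Word: "whirl"
Starts with consonant(s) → move to end, add 'ay'
Consonant cluster: "wh"
Pig Latin = "irlwhay"


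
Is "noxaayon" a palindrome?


Word: "noxaayon"
Reversed: "noyaaxon"
Forward == Backward? noxaayon != noyaaxon
Palindrome = No


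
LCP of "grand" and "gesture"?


Word 1: "grand"
Word 2: "gesture"
Comparing from start:
  Pos 0: 'g' == 'g'
  Pos 1: 'r' != 'e' (stop)
LCP = "g" (length 1)


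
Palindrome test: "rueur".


Word: "rueur"
Reversed: "rueur"
Forward == Backward? rueur == rueur
Palindrome = Yes


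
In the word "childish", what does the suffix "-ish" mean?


Suffix: -ish
Example: childish (child + -ish)
Meaning = somewhat / having the qualities of


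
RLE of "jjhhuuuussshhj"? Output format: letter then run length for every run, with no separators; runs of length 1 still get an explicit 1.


String: "jjhhuuuussshhj"
Scanning for consecutive runs:
  'j' x 2
  'h' x 2
  'u' x 4
  's' x 3
  'h' x 2
  'j' x 1
RLE = "j2h2u4s3h2j1"


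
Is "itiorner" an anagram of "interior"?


Word 1: "interior" → sorted: eiinorrt
Word 2: "itiorner" → sorted: eiinorrt
Same letters? eiinorrt == eiinorrt
Anagram = Yes


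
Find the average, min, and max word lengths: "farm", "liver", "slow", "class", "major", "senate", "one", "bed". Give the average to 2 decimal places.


Lengths: "farm"=4, "liver"=5, "slow"=4, "class"=5, "major"=5, "senate"=6, "one"=3, "bed"=3
Sum = 35, Count = 8
Average = 35/8 = 4.38
= avg=4.38, min=3, max=6


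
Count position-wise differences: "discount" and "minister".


Comparing character by character (same length = 8):
  Pos 0: 'd' vs 'm' !=
  Pos 1: 'i' vs 'i' =
  Pos 2: 's' vs 'n' !=
  Pos 3: 'c' vs 'i' !=
  Pos 4: 'o' vs 's' !=
  Pos 5: 'u' vs 't' !=
  Pos 6: 'n' vs 'e' !=
  Pos 7: 't' vs 'r' !=
Hamming distance = 7


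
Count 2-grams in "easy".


Word: "easy" (length 4)
Number of 2-grams = length - 2 + 1 = 4 - 2 + 1
= 3


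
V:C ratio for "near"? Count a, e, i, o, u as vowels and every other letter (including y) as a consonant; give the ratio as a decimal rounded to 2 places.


Word: "near"
Vowels (a,e,i,o,u): 2
Consonants: 2
Ratio = 2/2
= 1.00


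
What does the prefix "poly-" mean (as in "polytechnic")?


Prefix: poly-
Example: polytechnic (poly- + technic)
Meaning = many


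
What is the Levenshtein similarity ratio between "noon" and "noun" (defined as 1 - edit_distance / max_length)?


Word 1: "noon" (length 4)
Word 2: "noun" (length 4)
One optimal edit sequence:
  1. keep 'n'
  2. keep 'o'
  3. substitute 'o' -> 'u'  (+1)
  4. keep 'n'
Edit distance = 1
Max length = max(4, 4) = 4
Similarity = 1 - 1/4
= 0.7500


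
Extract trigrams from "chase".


Word: "chase" (length 5)
Number of trigrams = 5 - 3 + 1 = 3
  Position 0: "cha"
  Position 1: "has"
  Position 2: "ase"
Trigrams = "cha", "has", "ase"


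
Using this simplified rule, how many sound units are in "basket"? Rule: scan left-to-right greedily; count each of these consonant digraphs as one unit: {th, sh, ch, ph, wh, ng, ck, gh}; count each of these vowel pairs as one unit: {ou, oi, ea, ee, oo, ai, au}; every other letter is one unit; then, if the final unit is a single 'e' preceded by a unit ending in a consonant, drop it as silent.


Word: "basket" (6 letters)
Left-to-right scan:
  [1] 'b' (letter)
  [2] 'a' (letter)
  [3] 's' (letter)
  [4] 'k' (letter)
  [5] 'e' (letter)
  [6] 't' (letter)
Units from scan: 6
Sound units = 6 units


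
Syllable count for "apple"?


Word: "apple"
Syllable breakdown: ap / ple
Counting: 2 parts
= 2 syllables


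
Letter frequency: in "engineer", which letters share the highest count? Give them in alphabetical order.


Word: "engineer"
Letter counts:
  'e': 3
  'g': 1
  'i': 1
  'n': 2
  'r': 1
Maximum count = 3
Most frequent = 'e' (3 times each)


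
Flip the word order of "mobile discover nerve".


Original: "mobile discover nerve"
Words (1..n): mobile | discover | nerve
Reversed (n..1): nerve | discover | mobile
Result = "nerve discover mobile"


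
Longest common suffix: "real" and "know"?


Word 1: "real"
Word 2: "know"
Comparing from end:
  Pos -1: 'l' != 'w' (stop)
LCS = "" (length 0)


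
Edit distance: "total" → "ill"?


Word 1: "total" (length 5)
Word 2: "ill" (length 3)
One optimal edit sequence (insert/delete/substitute each cost 1):
  1. delete 't'  (+1)
  2. delete 'o'  (+1)
  3. substitute 't' -> 'i'  (+1)
  4. substitute 'a' -> 'l'  (+1)
  5. keep 'l'
Total edit operations: 4
Edit distance = 4


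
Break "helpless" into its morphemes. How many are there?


Word: "helpless"
Morphemes: help / -less
Each morpheme carries meaning
= 2 morphemes


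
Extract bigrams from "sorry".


Word: "sorry" (length 5)
Number of bigrams = 5 - 2 + 1 = 4
  Position 0: "so"
  Position 1: "or"
  Position 2: "rr"
  Position 3: "ry"
Bigrams = "so", "or", "rr", "ry"


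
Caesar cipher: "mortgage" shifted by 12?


Word: "mortgage"
Shift: 12
Each letter → (letter + shift) mod 26:
  'm' (12) + 12 = 24 → 'y'
  'o' (14) + 12 = 0 → 'a'
  'r' (17) + 12 = 3 → 'd'
  't' (19) + 12 = 5 → 'f'
  'g' (6) + 12 = 18 → 's'
  'a' (0) + 12 = 12 → 'm'
  'g' (6) + 12 = 18 → 's'
  'e' (4) + 12 = 16 → 'q'
Result = "yadfsmsq"


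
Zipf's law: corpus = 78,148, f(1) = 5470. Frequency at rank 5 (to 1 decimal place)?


Zipf's law: f(r) = f(1) / r
f(1) = 5470
f(5) = 5470 / 5
= 1094.0 occurrences


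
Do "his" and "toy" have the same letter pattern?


Pattern of "his": [0, 1, 2]
Pattern of "toy": [0, 1, 2]
Patterns match
Same pattern = Yes


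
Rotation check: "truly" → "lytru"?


Word: "truly", Candidate: "lytru"
Method: check if candidate is substring of word+word
"trulytruly" contains "lytru"? Yes
Is rotation = Yes


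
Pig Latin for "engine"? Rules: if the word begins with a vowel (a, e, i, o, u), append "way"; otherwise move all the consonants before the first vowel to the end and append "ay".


Word: "engine"
Starts with vowel → add 'way'
Pig Latin = "engineway"


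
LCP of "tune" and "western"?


Word 1: "tune"
Word 2: "western"
Comparing from start:
  Pos 0: 't' != 'w' (stop)
LCP = "" (length 0)


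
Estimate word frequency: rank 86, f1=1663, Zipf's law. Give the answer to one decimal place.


Zipf's law: f(r) = f(1) / r
f(1) = 1663
f(86) = 1663 / 86
= 19.3 occurrences


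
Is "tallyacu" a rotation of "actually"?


Word: "actually", Candidate: "tallyacu"
Method: check if candidate is substring of word+word
"actuallyactually" contains "tallyacu"? No
Is rotation = No


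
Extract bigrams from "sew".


Word: "sew" (length 3)
Number of bigrams = 3 - 2 + 1 = 2
  Position 0: "se"
  Position 1: "ew"
Bigrams = "se", "ew"


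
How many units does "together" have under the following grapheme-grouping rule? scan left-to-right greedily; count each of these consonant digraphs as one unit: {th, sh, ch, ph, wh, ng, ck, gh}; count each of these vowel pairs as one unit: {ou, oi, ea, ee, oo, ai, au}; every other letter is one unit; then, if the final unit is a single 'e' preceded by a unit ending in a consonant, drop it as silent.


Word: "together" (8 letters)
Left-to-right scan:
  (1) 't' (letter)
  (2) 'o' (letter)
  (3) 'g' (letter)
  (4) 'e' (letter)
  (5) 'th' (digraph)
  (6) 'e' (letter)
  (7) 'r' (letter)
Units from scan: 7
Sound units = 7 units


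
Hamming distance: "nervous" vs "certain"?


Comparing character by character (same length = 7):
  Pos 0: 'n' vs 'c' !=
  Pos 1: 'e' vs 'e' =
  Pos 2: 'r' vs 'r' =
  Pos 3: 'v' vs 't' !=
  Pos 4: 'o' vs 'a' !=
  Pos 5: 'u' vs 'i' !=
  Pos 6: 's' vs 'n' !=
Hamming distance = 5


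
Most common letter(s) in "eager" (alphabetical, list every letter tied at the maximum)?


Word: "eager"
Letter counts:
  'a': 1
  'e': 2
  'g': 1
  'r': 1
Maximum count = 2
Most frequent = 'e' (2 times each)


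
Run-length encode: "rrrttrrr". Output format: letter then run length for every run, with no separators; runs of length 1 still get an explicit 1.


String: "rrrttrrr"
Scanning for consecutive runs:
  'r' x 3
  't' x 2
  'r' x 3
RLE = "r3t2r3"


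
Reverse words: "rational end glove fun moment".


Original: "rational end glove fun moment"
Words (1..n): rational | end | glove | fun | moment
Reversed (n..1): moment | fun | glove | end | rational
Result = "moment fun glove end rational"


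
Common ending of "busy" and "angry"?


Word 1: "busy"
Word 2: "angry"
Comparing from end:
  Pos -1: 'y' == 'y'
  Pos -2: 's' != 'r' (stop)
LCS = "y" (length 1)


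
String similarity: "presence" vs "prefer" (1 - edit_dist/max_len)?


Word 1: "presence" (length 8)
Word 2: "prefer" (length 6)
One optimal edit sequence:
  1. keep 'p'
  2. keep 'r'
  3. keep 'e'
  4. substitute 's' -> 'f'  (+1)
  5. keep 'e'
  6. delete 'n'  (+1)
  7. delete 'c'  (+1)
  8. substitute 'e' -> 'r'  (+1)
Edit distance = 4
Max length = max(8, 6) = 8
Similarity = 1 - 4/8
= 0.5000


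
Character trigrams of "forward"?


Word: "forward" (length 7)
Number of trigrams = 7 - 3 + 1 = 5
  Position 0: "for"
  Position 1: "orw"
  Position 2: "rwa"
  Position 3: "war"
  Position 4: "ard"
Trigrams = "for", "orw", "rwa", "war", "ard"


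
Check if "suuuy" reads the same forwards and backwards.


Word: "suuuy"
Reversed: "yuuus"
Forward == Backward? suuuy != yuuus
Palindrome = No


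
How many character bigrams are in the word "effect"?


Word: "effect" (length 6)
Number of 2-grams = length - 2 + 1 = 6 - 2 + 1
= 5


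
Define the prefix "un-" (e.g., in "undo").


Prefix: un-
Example: undo (un- + do)
Meaning = not / reverse


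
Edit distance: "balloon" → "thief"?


Word 1: "balloon" (length 7)
Word 2: "thief" (length 5)
One optimal edit sequence (insert/delete/substitute each cost 1):
  1. delete 'b'  (+1)
  2. delete 'a'  (+1)
  3. substitute 'l' -> 't'  (+1)
  4. substitute 'l' -> 'h'  (+1)
  5. substitute 'o' -> 'i'  (+1)
  6. substitute 'o' -> 'e'  (+1)
  7. substitute 'n' -> 'f'  (+1)
Total edit operations: 7
Edit distance = 7


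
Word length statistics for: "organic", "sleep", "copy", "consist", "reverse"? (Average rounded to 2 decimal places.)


Lengths: "organic"=7, "sleep"=5, "copy"=4, "consist"=7, "reverse"=7
Sum = 30, Count = 5
Average = 30/5 = 6.00
= avg=6.00, min=4, max=7


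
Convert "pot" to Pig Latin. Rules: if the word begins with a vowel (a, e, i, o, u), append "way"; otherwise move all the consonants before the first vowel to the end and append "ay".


Word: "pot"
Starts with consonant(s) → move to end, add 'ay'
Consonant cluster: "p"
Pig Latin = "otpay"


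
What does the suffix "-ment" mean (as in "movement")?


Suffix: -ment
Example: movement (move + -ment)
Meaning = result of action


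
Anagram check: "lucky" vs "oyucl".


Word 1: "lucky" → sorted: ckluy
Word 2: "oyucl" → sorted: clouy
Same letters? ckluy != clouy
Anagram = No


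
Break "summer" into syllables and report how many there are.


Word: "summer"
Syllable breakdown: sum-mer
Counting: 2 parts
= 2 syllables


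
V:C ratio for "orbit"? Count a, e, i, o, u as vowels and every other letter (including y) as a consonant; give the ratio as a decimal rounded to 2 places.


Word: "orbit"
Vowels (a,e,i,o,u): 2
Consonants: 3
Ratio = 2/3
= 0.67


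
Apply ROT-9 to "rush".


Word: "rush"
Shift: 9
Each letter → (letter + shift) mod 26:
  'r' (17) + 9 = 0 → 'a'
  'u' (20) + 9 = 3 → 'd'
  's' (18) + 9 = 1 → 'b'
  'h' (7) + 9 = 16 → 'q'
Result = "adbq"


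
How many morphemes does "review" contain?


Word: "review"
Morphemes: re- | view
Each morpheme carries meaning
= 2 morphemes


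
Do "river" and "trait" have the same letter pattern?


Pattern of "river": [0, 1, 2, 3, 0]
Pattern of "trait": [0, 1, 2, 3, 0]
Patterns match
Same pattern = Yes


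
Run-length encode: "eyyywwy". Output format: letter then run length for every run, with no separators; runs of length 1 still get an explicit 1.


String: "eyyywwy"
Scanning for consecutive runs:
  'e' x 1
  'y' x 3
  'w' x 2
  'y' x 1
RLE = "e1y3w2y1"


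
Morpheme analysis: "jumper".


Word: "jumper"
Morphemes: jump | -er
Each morpheme carries meaning
= 2 morphemes


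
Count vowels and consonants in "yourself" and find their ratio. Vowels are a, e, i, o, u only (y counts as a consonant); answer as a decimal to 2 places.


Word: "yourself"
Vowels (a,e,i,o,u): 3
Consonants: 5
Ratio = 3/5
= 0.60


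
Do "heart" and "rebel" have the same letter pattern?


Pattern of "heart": [0, 1, 2, 3, 4]
Pattern of "rebel": [0, 1, 2, 1, 3]
Patterns do not match
Same pattern = No


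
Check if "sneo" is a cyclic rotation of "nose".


Word: "nose", Candidate: "sneo"
Method: check if candidate is substring of word+word
"nosenose" contains "sneo"? No
Is rotation = No


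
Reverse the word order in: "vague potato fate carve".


Original: "vague potato fate carve"
Words (1..n): vague | potato | fate | carve
Reversed (n..1): carve | fate | potato | vague
Result = "carve fate potato vague"


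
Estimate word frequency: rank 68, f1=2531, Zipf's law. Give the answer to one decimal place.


Zipf's law: f(r) = f(1) / r
f(1) = 2531
f(68) = 2531 / 68
= 37.2 occurrences


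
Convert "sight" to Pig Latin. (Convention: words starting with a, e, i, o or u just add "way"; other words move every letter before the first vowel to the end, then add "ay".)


Word: "sight"
Starts with consonant(s) → move to end, add 'ay'
Consonant cluster: "s"
Pig Latin = "ightsay"


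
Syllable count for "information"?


Word: "information"
Syllable breakdown: in | for | ma | tion
Counting: 4 parts
= 4 syllables


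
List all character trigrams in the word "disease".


Word: "disease" (length 7)
Number of trigrams = 7 - 3 + 1 = 5
  Position 0: "dis"
  Position 1: "ise"
  Position 2: "sea"
  Position 3: "eas"
  Position 4: "ase"
Trigrams = "dis", "ise", "sea", "eas", "ase"


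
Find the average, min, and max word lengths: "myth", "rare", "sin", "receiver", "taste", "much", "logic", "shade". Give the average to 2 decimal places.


Lengths: "myth"=4, "rare"=4, "sin"=3, "receiver"=8, "taste"=5, "much"=4, "logic"=5, "shade"=5
Sum = 38, Count = 8
Average = 38/8 = 4.75
= avg=4.75, min=3, max=8


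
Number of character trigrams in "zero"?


Word: "zero" (length 4)
Number of 3-grams = length - 3 + 1 = 4 - 3 + 1
= 2


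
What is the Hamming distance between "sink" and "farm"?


Comparing character by character (same length = 4):
  Pos 0: 's' vs 'f' !=
  Pos 1: 'i' vs 'a' !=
  Pos 2: 'n' vs 'r' !=
  Pos 3: 'k' vs 'm' !=
Hamming distance = 4


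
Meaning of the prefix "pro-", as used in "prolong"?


Prefix: pro-
Example: prolong = pro- + long
Meaning = forward / in favor of


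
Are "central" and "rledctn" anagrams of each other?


Word 1: "central" → sorted: acelnrt
Word 2: "rledctn" → sorted: cdelnrt
Same letters? acelnrt != cdelnrt
Anagram = No


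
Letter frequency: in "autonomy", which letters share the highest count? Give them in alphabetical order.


Word: "autonomy"
Letter counts:
  'a': 1
  'm': 1
  'n': 1
  'o': 2
  't': 1
  'u': 1
  'y': 1
Maximum count = 2
Most frequent = 'o' (2 times each)


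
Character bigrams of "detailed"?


Word: "detailed" (length 8)
Number of bigrams = 8 - 2 + 1 = 7
  Position 0: "de"
  Position 1: "et"
  Position 2: "ta"
  Position 3: "ai"
  Position 4: "il"
  Position 5: "le"
  Position 6: "ed"
Bigrams = "de", "et", "ta", "ai", "il", "le", "ed"


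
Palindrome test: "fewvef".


Word: "fewvef"
Reversed: "fevwef"
Forward == Backward? fewvef != fevwef
Palindrome = No


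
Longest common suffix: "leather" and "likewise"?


Word 1: "leather"
Word 2: "likewise"
Comparing from end:
  Pos -1: 'r' != 'e' (stop)
LCS = "" (length 0)


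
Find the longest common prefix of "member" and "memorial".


Word 1: "member"
Word 2: "memorial"
Comparing from start:
  Pos 0: 'm' == 'm'
  Pos 1: 'e' == 'e'
  Pos 2: 'm' == 'm'
  Pos 3: 'b' != 'o' (stop)
LCP = "mem" (length 3)


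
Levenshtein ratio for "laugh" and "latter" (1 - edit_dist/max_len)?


Word 1: "laugh" (length 5)
Word 2: "latter" (length 6)
One optimal edit sequence:
  1. keep 'l'
  2. keep 'a'
  3. insert 't'  (+1)
  4. substitute 'u' -> 't'  (+1)
  5. substitute 'g' -> 'e'  (+1)
  6. substitute 'h' -> 'r'  (+1)
Edit distance = 4
Max length = max(5, 6) = 6
Similarity = 1 - 4/6
= 0.3333


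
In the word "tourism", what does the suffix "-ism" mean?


Suffix: -ism
Example: tourism (tour + -ism)
Meaning = belief / practice


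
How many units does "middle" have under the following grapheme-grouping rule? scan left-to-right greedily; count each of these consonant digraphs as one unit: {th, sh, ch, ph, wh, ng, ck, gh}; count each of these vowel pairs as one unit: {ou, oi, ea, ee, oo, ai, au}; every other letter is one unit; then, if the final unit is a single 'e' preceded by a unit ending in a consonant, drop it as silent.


Word: "middle" (6 letters)
Left-to-right scan:
  [1] 'm' (letter)
  [2] 'i' (letter)
  [3] 'd' (letter)
  [4] 'd' (letter)
  [5] 'l' (letter)
  [6] 'e' (letter)
Units from scan: 6
Final unit is 'e' after a consonant -> drop as silent (-1)
Sound units = 5 units


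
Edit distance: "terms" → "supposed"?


Word 1: "terms" (length 5)
Word 2: "supposed" (length 8)
One optimal edit sequence (insert/delete/substitute each cost 1):
  1. insert 's'  (+1)
  2. substitute 't' -> 'u'  (+1)
  3. substitute 'e' -> 'p'  (+1)
  4. substitute 'r' -> 'p'  (+1)
  5. substitute 'm' -> 'o'  (+1)
  6. keep 's'
  7. insert 'e'  (+1)
  8. insert 'd'  (+1)
Total edit operations: 7
Edit distance = 7


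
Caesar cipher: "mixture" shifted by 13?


Word: "mixture"
Shift: 13
Each letter → (letter + shift) mod 26:
  'm' (12) + 13 = 25 → 'z'
  'i' (8) + 13 = 21 → 'v'
  'x' (23) + 13 = 10 → 'k'
  't' (19) + 13 = 6 → 'g'
  'u' (20) + 13 = 7 → 'h'
  'r' (17) + 13 = 4 → 'e'
  'e' (4) + 13 = 17 → 'r'
Result = "zvkgher"


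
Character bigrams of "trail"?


Word: "trail" (length 5)
Number of bigrams = 5 - 2 + 1 = 4
  Position 0: "tr"
  Position 1: "ra"
  Position 2: "ai"
  Position 3: "il"
Bigrams = "tr", "ra", "ai", "il"


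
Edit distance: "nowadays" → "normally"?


Word 1: "nowadays" (length 8)
Word 2: "normally" (length 8)
One optimal edit sequence (insert/delete/substitute each cost 1):
  1. keep 'n'
  2. keep 'o'
  3. insert 'r'  (+1)
  4. substitute 'w' -> 'm'  (+1)
  5. keep 'a'
  6. substitute 'd' -> 'l'  (+1)
  7. substitute 'a' -> 'l'  (+1)
  8. keep 'y'
  9. delete 's'  (+1)
Total edit operations: 5
Edit distance = 5


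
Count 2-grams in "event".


Word: "event" (length 5)
Number of 2-grams = length - 2 + 1 = 5 - 2 + 1
= 4


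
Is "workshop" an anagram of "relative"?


Word 1: "relative" → sorted: aeeilrtv
Word 2: "workshop" → sorted: hkooprsw
Same letters? aeeilrtv != hkooprsw
Anagram = No


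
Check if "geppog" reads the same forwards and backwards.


Word: "geppog"
Reversed: "goppeg"
Forward == Backward? geppog != goppeg
Palindrome = No


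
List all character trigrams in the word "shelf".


Word: "shelf" (length 5)
Number of trigrams = 5 - 3 + 1 = 3
  Position 0: "she"
  Position 1: "hel"
  Position 2: "elf"
Trigrams = "she", "hel", "elf"


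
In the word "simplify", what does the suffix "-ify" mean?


Suffix: -ify
Example: simplify = simple + -ify, with a spelling change
Meaning = to make


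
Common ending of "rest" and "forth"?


Word 1: "rest"
Word 2: "forth"
Comparing from end:
  Pos -1: 't' != 'h' (stop)
LCS = "" (length 0)


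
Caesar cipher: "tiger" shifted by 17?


Word: "tiger"
Shift: 17
Each letter → (letter + shift) mod 26:
  't' (19) + 17 = 10 → 'k'
  'i' (8) + 17 = 25 → 'z'
  'g' (6) + 17 = 23 → 'x'
  'e' (4) + 17 = 21 → 'v'
  'r' (17) + 17 = 8 → 'i'
Result = "kzxvi"


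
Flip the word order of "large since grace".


Original: "large since grace"
Words (1..n): large | since | grace
Reversed (n..1): grace | since | large
Result = "grace since large"


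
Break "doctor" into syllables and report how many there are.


Word: "doctor"
Syllable breakdown: doc-tor
Counting: 2 parts
= 2 syllables


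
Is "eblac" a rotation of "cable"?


Word: "cable", Candidate: "eblac"
Method: check if candidate is substring of word+word
"cablecable" contains "eblac"? No
Is rotation = No


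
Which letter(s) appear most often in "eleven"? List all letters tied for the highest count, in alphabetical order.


Word: "eleven"
Letter counts:
  'e': 3
  'l': 1
  'n': 1
  'v': 1
Maximum count = 3
Most frequent = 'e' (3 times each)


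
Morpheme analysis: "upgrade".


Word: "upgrade"
Morphemes: up- / grade
Each morpheme carries meaning
= 2 morphemes


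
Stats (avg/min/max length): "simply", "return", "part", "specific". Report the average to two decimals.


Lengths: "simply"=6, "return"=6, "part"=4, "specific"=8
Sum = 24, Count = 4
Average = 24/4 = 6.00
= avg=6.00, min=4, max=8


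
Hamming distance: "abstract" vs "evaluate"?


Comparing character by character (same length = 8):
  Pos 0: 'a' vs 'e' !=
  Pos 1: 'b' vs 'v' !=
  Pos 2: 's' vs 'a' !=
  Pos 3: 't' vs 'l' !=
  Pos 4: 'r' vs 'u' !=
  Pos 5: 'a' vs 'a' =
  Pos 6: 'c' vs 't' !=
  Pos 7: 't' vs 'e' !=
Hamming distance = 7


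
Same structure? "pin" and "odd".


Pattern of "pin": [0, 1, 2]
Pattern of "odd": [0, 1, 1]
Patterns do not match
Same pattern = No


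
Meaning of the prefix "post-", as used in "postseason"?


Prefix: post-
Example: postseason = post- + season
Meaning = after


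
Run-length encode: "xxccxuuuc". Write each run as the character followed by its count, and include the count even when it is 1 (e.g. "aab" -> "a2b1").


String: "xxccxuuuc"
Scanning for consecutive runs:
  'x' x 2
  'c' x 2
  'x' x 1
  'u' x 3
  'c' x 1
RLE = "x2c2x1u3c1"


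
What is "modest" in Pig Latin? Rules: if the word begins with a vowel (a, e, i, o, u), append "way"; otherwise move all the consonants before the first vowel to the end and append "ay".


Word: "modest"
Starts with consonant(s) → move to end, add 'ay'
Consonant cluster: "m"
Pig Latin = "odestmay"


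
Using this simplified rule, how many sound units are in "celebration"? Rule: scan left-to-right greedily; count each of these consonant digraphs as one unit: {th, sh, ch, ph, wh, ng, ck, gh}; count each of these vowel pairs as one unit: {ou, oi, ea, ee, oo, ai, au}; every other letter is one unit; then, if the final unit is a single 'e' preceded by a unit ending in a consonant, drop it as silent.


Word: "celebration" (11 letters)
Left-to-right scan:
  1. 'c' (letter)
  2. 'e' (letter)
  3. 'l' (letter)
  4. 'e' (letter)
  5. 'b' (letter)
  6. 'r' (letter)
  7. 'a' (letter)
  8. 't' (letter)
  9. 'i' (letter)
  10. 'o' (letter)
  11. 'n' (letter)
Units from scan: 11
Sound units = 11 units


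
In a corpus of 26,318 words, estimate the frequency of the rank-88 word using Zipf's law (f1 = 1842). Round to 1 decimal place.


Zipf's law: f(r) = f(1) / r
f(1) = 1842
f(88) = 1842 / 88
= 20.9 occurrences


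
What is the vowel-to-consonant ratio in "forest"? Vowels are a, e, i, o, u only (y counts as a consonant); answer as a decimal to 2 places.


Word: "forest"
Vowels (a,e,i,o,u): 2
Consonants: 4
Ratio = 2/4
= 0.50


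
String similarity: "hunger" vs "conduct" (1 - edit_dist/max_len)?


Word 1: "hunger" (length 6)
Word 2: "conduct" (length 7)
One optimal edit sequence:
  1. substitute 'h' -> 'c'  (+1)
  2. substitute 'u' -> 'o'  (+1)
  3. keep 'n'
  4. insert 'd'  (+1)
  5. substitute 'g' -> 'u'  (+1)
  6. substitute 'e' -> 'c'  (+1)
  7. substitute 'r' -> 't'  (+1)
Edit distance = 6
Max length = max(6, 7) = 7
Similarity = 1 - 6/7
= 0.1429


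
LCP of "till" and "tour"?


Word 1: "till"
Word 2: "tour"
Comparing from start:
  Pos 0: 't' == 't'
  Pos 1: 'i' != 'o' (stop)
LCP = "t" (length 1)


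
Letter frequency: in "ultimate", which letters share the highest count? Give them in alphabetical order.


Word: "ultimate"
Letter counts:
  'a': 1
  'e': 1
  'i': 1
  'l': 1
  'm': 1
  't': 2
  'u': 1
Maximum count = 2
Most frequent = 't' (2 times each)


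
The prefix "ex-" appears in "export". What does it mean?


Prefix: ex-
Example: export = ex- + port
Meaning = out / former


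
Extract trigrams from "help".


Word: "help" (length 4)
Number of trigrams = 4 - 3 + 1 = 2
  Position 0: "hel"
  Position 1: "elp"
Trigrams = "hel", "elp"


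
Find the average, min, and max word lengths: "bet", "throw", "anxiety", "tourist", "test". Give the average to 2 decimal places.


Lengths: "bet"=3, "throw"=5, "anxiety"=7, "tourist"=7, "test"=4
Sum = 26, Count = 5
Average = 26/5 = 5.20
= avg=5.20, min=3, max=7


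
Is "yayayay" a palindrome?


Word: "yayayay"
Reversed: "yayayay"
Forward == Backward? yayayay == yayayay
Palindrome = Yes


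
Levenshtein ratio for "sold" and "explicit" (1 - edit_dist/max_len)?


Word 1: "sold" (length 4)
Word 2: "explicit" (length 8)
One optimal edit sequence:
  1. insert 'e'  (+1)
  2. substitute 's' -> 'x'  (+1)
  3. substitute 'o' -> 'p'  (+1)
  4. keep 'l'
  5. insert 'i'  (+1)
  6. insert 'c'  (+1)
  7. insert 'i'  (+1)
  8. substitute 'd' -> 't'  (+1)
Edit distance = 7
Max length = max(4, 8) = 8
Similarity = 1 - 7/8
= 0.1250


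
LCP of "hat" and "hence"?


Word 1: "hat"
Word 2: "hence"
Comparing from start:
  Pos 0: 'h' == 'h'
  Pos 1: 'a' != 'e' (stop)
LCP = "h" (length 1)


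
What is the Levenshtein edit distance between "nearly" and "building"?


Word 1: "nearly" (length 6)
Word 2: "building" (length 8)
One optimal edit sequence (insert/delete/substitute each cost 1):
  1. insert 'b'  (+1)
  2. insert 'u'  (+1)
  3. substitute 'n' -> 'i'  (+1)
  4. substitute 'e' -> 'l'  (+1)
  5. substitute 'a' -> 'd'  (+1)
  6. substitute 'r' -> 'i'  (+1)
  7. substitute 'l' -> 'n'  (+1)
  8. substitute 'y' -> 'g'  (+1)
Total edit operations: 8
Edit distance = 8


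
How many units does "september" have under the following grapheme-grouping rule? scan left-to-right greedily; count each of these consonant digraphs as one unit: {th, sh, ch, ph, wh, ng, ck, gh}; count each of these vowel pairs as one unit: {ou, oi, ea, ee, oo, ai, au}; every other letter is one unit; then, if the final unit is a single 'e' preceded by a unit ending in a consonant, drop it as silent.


Word: "september" (9 letters)
Left-to-right scan:
  1. 's' (letter)
  2. 'e' (letter)
  3. 'p' (letter)
  4. 't' (letter)
  5. 'e' (letter)
  6. 'm' (letter)
  7. 'b' (letter)
  8. 'e' (letter)
  9. 'r' (letter)
Units from scan: 9
Sound units = 9 units


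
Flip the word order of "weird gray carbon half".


Original: "weird gray carbon half"
Words (1..n): weird | gray | carbon | half
Reversed (n..1): half | carbon | gray | weird
Result = "half carbon gray weird"


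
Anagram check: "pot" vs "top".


Word 1: "pot" → sorted: opt
Word 2: "top" → sorted: opt
Same letters? opt == opt
Anagram = Yes


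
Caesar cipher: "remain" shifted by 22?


Word: "remain"
Shift: 22
Each letter → (letter + shift) mod 26:
  'r' (17) + 22 = 13 → 'n'
  'e' (4) + 22 = 0 → 'a'
  'm' (12) + 22 = 8 → 'i'
  'a' (0) + 22 = 22 → 'w'
  'i' (8) + 22 = 4 → 'e'
  'n' (13) + 22 = 9 → 'j'
Result = "naiwej"


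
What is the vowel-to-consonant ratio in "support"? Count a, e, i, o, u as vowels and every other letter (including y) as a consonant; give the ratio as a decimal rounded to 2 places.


Word: "support"
Vowels (a,e,i,o,u): 2
Consonants: 5
Ratio = 2/5
= 0.40


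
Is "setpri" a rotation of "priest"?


Word: "priest", Candidate: "setpri"
Method: check if candidate is substring of word+word
"priestpriest" contains "setpri"? No
Is rotation = No


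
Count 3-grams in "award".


Word: "award" (length 5)
Number of 3-grams = length - 3 + 1 = 5 - 3 + 1
= 3


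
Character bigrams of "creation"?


Word: "creation" (length 8)
Number of bigrams = 8 - 2 + 1 = 7
  Position 0: "cr"
  Position 1: "re"
  Position 2: "ea"
  Position 3: "at"
  Position 4: "ti"
  Position 5: "io"
  Position 6: "on"
Bigrams = "cr", "re", "ea", "at", "ti", "io", "on"


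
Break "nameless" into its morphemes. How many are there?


Word: "nameless"
Morphemes: name | -less
Each morpheme carries meaning
= 2 morphemes


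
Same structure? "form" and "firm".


Pattern of "form": [0, 1, 2, 3]
Pattern of "firm": [0, 1, 2, 3]
Patterns match
Same pattern = Yes


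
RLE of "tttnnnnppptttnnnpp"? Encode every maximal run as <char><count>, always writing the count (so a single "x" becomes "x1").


String: "tttnnnnppptttnnnpp"
Scanning for consecutive runs:
  't' x 3
  'n' x 4
  'p' x 3
  't' x 3
  'n' x 3
  'p' x 2
RLE = "t3n4p3t3n3p2"


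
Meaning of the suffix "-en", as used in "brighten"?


Suffix: -en
As in: brighten -> bright + -en
Meaning = to make / become


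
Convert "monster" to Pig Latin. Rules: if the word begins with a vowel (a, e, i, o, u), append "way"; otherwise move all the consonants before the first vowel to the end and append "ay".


Word: "monster"
Starts with consonant(s) → move to end, add 'ay'
Consonant cluster: "m"
Pig Latin = "onstermay"


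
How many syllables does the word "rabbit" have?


Word: "rabbit"
Syllable breakdown: rab / bit
Counting: 2 parts
= 2 syllables


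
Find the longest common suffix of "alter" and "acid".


Word 1: "alter"
Word 2: "acid"
Comparing from end:
  Pos -1: 'r' != 'd' (stop)
LCS = "" (length 0)


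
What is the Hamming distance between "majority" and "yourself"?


Comparing character by character (same length = 8):
  Pos 0: 'm' vs 'y' !=
  Pos 1: 'a' vs 'o' !=
  Pos 2: 'j' vs 'u' !=
  Pos 3: 'o' vs 'r' !=
  Pos 4: 'r' vs 's' !=
  Pos 5: 'i' vs 'e' !=
  Pos 6: 't' vs 'l' !=
  Pos 7: 'y' vs 'f' !=
Hamming distance = 8


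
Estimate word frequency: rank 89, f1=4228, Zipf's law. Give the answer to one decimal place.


Zipf's law: f(r) = f(1) / r
f(1) = 4228
f(89) = 4228 / 89
= 47.5 occurrences


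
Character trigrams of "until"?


Word: "until" (length 5)
Number of trigrams = 5 - 3 + 1 = 3
  Position 0: "unt"
  Position 1: "nti"
  Position 2: "til"
Trigrams = "unt", "nti", "til"


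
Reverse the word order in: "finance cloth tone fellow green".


Original: "finance cloth tone fellow green"
Words (1..n): finance | cloth | tone | fellow | green
Reversed (n..1): green | fellow | tone | cloth | finance
Result = "green fellow tone cloth finance"


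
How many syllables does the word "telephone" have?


Word: "telephone"
Syllable breakdown: tel-e-phone
Counting: 3 parts
= 3 syllables


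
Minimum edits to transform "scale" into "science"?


Word 1: "scale" (length 5)
Word 2: "science" (length 7)
One optimal edit sequence (insert/delete/substitute each cost 1):
  1. keep 's'
  2. keep 'c'
  3. insert 'i'  (+1)
  4. insert 'e'  (+1)
  5. substitute 'a' -> 'n'  (+1)
  6. substitute 'l' -> 'c'  (+1)
  7. keep 'e'
Total edit operations: 4
Edit distance = 4


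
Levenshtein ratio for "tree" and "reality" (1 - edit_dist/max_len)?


Word 1: "tree" (length 4)
Word 2: "reality" (length 7)
One optimal edit sequence:
  1. delete 't'  (+1)
  2. keep 'r'
  3. keep 'e'
  4. insert 'a'  (+1)
  5. insert 'l'  (+1)
  6. insert 'i'  (+1)
  7. insert 't'  (+1)
  8. substitute 'e' -> 'y'  (+1)
Edit distance = 6
Max length = max(4, 7) = 7
Similarity = 1 - 6/7
= 0.1429


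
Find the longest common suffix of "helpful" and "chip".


Word 1: "helpful"
Word 2: "chip"
Comparing from end:
  Pos -1: 'l' != 'p' (stop)
LCS = "" (length 0)


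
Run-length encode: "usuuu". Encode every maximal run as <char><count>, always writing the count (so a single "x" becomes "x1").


String: "usuuu"
Scanning for consecutive runs:
  'u' x 1
  's' x 1
  'u' x 3
RLE = "u1s1u3"


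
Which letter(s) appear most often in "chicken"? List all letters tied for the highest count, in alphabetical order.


Word: "chicken"
Letter counts:
  'c': 2
  'e': 1
  'h': 1
  'i': 1
  'k': 1
  'n': 1
Maximum count = 2
Most frequent = 'c' (2 times each)


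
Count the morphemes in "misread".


Word: "misread"
Morphemes: mis- + read
Each morpheme carries meaning
= 2 morphemes


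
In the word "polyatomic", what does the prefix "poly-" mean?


Prefix: poly-
As in: polyatomic -> poly- + atomic
Meaning = many


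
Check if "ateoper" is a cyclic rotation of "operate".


Word: "operate", Candidate: "ateoper"
Method: check if candidate is substring of word+word
"operateoperate" contains "ateoper"? Yes
Is rotation = Yes
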